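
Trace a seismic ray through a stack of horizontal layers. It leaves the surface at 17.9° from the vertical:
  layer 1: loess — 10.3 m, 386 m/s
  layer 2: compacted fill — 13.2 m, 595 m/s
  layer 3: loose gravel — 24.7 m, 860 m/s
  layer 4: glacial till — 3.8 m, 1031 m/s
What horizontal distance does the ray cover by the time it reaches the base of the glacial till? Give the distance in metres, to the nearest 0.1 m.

39.1 m

Ray parameter p = sin 17.9° / 386 m/s = 7.9626e-04 s/m.
Layer 1: θ = 17.90°; offset = 10.3·tan 17.90° = 3.327 m.
Layer 2: sin θ = p·595 = 0.4738 → θ = 28.28°; offset = 13.2·tan 28.28° = 7.101 m.
Layer 3: sin θ = p·860 = 0.6848 → θ = 43.22°; offset = 24.7·tan 43.22° = 23.210 m.
Layer 4: sin θ = p·1031 = 0.8209 → θ = 55.18°; offset = 3.8·tan 55.18° = 5.463 m.
Summing the layer offsets gives 39.101 m.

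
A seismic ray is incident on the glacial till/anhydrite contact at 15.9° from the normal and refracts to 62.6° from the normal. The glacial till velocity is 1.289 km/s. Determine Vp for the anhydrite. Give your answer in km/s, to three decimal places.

4.177 km/s

sin 15.9° = 0.2740; sin 62.6° = 0.8878.
V₂ = V₁·(sin θ₂/sin θ₁) = 1.289·(0.8878/0.2740) = 4.177 km/s.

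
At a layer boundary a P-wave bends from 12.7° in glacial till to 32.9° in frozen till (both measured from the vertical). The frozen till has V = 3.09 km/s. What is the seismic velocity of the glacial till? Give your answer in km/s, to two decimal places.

1.25 km/s

sin 12.7° = 0.2198; sin 32.9° = 0.5432.
V₁ = V₂·(sin θ₁/sin θ₂) = 3.09·(0.2198/0.5432) = 1.25 km/s.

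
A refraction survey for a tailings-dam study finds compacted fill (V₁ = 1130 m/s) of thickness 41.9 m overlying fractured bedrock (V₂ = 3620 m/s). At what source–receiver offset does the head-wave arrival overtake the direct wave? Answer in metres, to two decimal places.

θ_c = arcsin(1130/3620) = 18.19°, so cos θ_c = 0.9500 and tᵢ = 2h cos θ_c/V₁ = 0.0705 s.
At crossover x/V₁ = x/V₂ + tᵢ ⇒ x = tᵢ/(1/V₁ − 1/V₂) = 0.07045/(8.8496e-04 − 2.7624e-04) = 115.74 m.

115.74 m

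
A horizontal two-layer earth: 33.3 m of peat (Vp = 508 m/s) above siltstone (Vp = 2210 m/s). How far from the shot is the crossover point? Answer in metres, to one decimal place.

84.2 m

θ_c = arcsin(508/2210) = 13.29°, so cos θ_c = 0.9732 and tᵢ = 2h cos θ_c/V₁ = 0.1276 s.
At crossover x/V₁ = x/V₂ + tᵢ ⇒ x = tᵢ/(1/V₁ − 1/V₂) = 0.12759/(1.9685e-03 − 4.5249e-04) = 84.16 m.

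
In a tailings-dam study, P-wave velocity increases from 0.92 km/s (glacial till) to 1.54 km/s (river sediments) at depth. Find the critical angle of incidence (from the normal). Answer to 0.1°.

36.7°

Critical incidence: sin θ_c = V₁/V₂ = 0.92/1.54 = 0.5974.
θ_c = arcsin 0.5974 = 36.68°.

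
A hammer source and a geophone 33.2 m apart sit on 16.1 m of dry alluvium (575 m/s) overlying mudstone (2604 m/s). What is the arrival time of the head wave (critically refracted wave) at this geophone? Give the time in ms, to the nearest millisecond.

t = x/V₂ + 2h·√(V₂²−V₁²)/(V₁V₂).
√(V₂²−V₁²) = √(2604²−575²) = 2539.7 m/s; delay term = 2·16.1·2539.7/(575·2604) = 0.05462 s.
t = 33.2/2604 + 0.05462 = 0.06737 s.

67 ms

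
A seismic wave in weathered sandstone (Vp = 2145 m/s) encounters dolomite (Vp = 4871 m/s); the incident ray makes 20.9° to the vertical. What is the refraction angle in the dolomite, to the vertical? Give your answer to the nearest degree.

sin θ₁/V₁ = sin θ₂/V₂ ⇒ sin θ₂ = 4871·sin 20.9°/2145 = 4871·0.3567/2145 = 0.8101.
θ₂ = sin⁻¹(0.8101) = 54.11° (from vertical).

54°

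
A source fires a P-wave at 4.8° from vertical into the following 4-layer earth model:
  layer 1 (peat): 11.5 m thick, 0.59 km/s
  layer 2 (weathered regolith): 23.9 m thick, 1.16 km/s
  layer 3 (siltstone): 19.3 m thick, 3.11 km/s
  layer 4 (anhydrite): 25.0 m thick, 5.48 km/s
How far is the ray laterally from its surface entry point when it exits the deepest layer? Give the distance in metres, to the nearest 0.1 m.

45.3 m

Ray parameter p = sin 4.8° / 0.59 km/s = 1.4183e-01 s/km.
Layer 1: θ = 4.80°; offset = 11.5·tan 4.80° = 0.966 m.
Layer 2: sin θ = p·1.16 = 0.1645 → θ = 9.47°; offset = 23.9·tan 9.47° = 3.986 m.
Layer 3: sin θ = p·3.11 = 0.4411 → θ = 26.17°; offset = 19.3·tan 26.17° = 9.485 m.
Layer 4: sin θ = p·5.48 = 0.7772 → θ = 51.01°; offset = 25.0·tan 51.01° = 30.879 m.
Summing the layer offsets gives 45.316 m.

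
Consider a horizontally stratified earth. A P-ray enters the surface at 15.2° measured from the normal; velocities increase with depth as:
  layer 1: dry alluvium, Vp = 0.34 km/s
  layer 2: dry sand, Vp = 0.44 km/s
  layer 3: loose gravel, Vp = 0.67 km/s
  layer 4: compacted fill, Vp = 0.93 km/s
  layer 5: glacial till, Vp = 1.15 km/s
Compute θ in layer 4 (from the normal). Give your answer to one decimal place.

45.8°

Ray parameter p = sin 15.2° / 0.34 = 7.7114e-01 s/km.
sin θ_4 = p·V_4 = 7.7114e-01 × 0.93 = 0.7172.
θ_4 = 45.82° from the vertical.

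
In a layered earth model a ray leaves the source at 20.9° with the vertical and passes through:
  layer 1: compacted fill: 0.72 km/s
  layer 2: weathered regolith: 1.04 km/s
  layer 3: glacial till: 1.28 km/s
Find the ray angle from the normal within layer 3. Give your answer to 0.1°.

39.4°

Ray parameter p = sin 20.9° / 0.72 = 4.9547e-01 s/km.
sin θ_3 = p·V_3 = 4.9547e-01 × 1.28 = 0.6342.
θ_3 = 39.36° from the vertical.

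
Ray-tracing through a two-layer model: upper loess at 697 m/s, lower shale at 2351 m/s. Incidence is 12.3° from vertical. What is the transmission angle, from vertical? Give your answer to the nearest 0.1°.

Snell's law: sin θ₂ = (V₂/V₁)·sin θ₁ = (2351/697)·sin 12.3° = 0.7186.
θ₂ = sin⁻¹(0.7186) = 45.94° (from vertical).

45.9°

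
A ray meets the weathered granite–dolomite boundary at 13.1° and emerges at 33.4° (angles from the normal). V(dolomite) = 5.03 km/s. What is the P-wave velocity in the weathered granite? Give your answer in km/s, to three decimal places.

2.071 km/s

sin 13.1° = 0.2267; sin 33.4° = 0.5505.
V₁ = V₂·(sin θ₁/sin θ₂) = 5.03·(0.2267/0.5505) = 2.071 km/s.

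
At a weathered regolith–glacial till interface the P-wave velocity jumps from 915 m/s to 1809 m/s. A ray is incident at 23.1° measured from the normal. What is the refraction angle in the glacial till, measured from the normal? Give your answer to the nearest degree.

51°

sin θ₁/V₁ = sin θ₂/V₂ ⇒ sin θ₂ = 1809·sin 23.1°/915 = 1809·0.3923/915 = 0.7757.
θ₂ = arcsin 0.7757 = 50.87° from the normal.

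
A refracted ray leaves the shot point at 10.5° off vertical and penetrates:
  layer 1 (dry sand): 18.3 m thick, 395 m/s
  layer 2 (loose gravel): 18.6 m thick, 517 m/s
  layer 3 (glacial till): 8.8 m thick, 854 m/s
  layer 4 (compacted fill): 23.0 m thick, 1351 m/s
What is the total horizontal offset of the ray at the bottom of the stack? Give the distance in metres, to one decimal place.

Ray parameter p = sin 10.5° / 395 m/s = 4.6136e-04 s/m.
Layer 1: θ = 10.50°; offset = 18.3·tan 10.50° = 3.392 m.
Layer 2: sin θ = p·517 = 0.2385 → θ = 13.80°; offset = 18.6·tan 13.80° = 4.568 m.
Layer 3: sin θ = p·854 = 0.3940 → θ = 23.20°; offset = 8.8·tan 23.20° = 3.772 m.
Layer 4: sin θ = p·1351 = 0.6233 → θ = 38.56°; offset = 23.0·tan 38.56° = 18.332 m.
Σ offsets = 30.065 m.

30.1 m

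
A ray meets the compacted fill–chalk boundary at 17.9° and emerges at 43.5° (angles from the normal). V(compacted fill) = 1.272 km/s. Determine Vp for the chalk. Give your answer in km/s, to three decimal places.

Snell's law: sin 17.9°/V₁ = sin 43.5°/V₂.
V₂ = V₁·sin 43.5°/sin 17.9° = 1.272 × 2.2396 = 2.849 km/s.

2.849 km/s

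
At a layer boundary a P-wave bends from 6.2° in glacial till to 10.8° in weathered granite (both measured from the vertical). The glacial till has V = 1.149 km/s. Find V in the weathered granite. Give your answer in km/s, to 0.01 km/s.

Snell's law: sin 6.2°/V₁ = sin 10.8°/V₂.
V₂ = V₁·sin 10.8°/sin 6.2° = 1.149 × 1.7350 = 1.99 km/s.

1.99 km/s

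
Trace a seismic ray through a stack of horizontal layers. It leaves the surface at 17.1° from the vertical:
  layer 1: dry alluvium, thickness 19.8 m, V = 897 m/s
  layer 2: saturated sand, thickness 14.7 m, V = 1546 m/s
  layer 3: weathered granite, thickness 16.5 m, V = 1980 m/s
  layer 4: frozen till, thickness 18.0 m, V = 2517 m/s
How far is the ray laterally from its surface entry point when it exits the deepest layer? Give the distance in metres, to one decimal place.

55.1 m

Apply Snell's law at each interface; in layer i the horizontal offset is hᵢ·tan θᵢ.
Layer 1: θ = 17.10°; offset = 19.8·tan 17.10° = 6.091 m.
Layer 2: sin θ = 1546·sin 17.1°/897 = 0.5068, θ = 30.45°; offset = 14.7·tan 30.45° = 8.642 m.
Layer 3: sin θ = 1980·sin 17.1°/897 = 0.6491, θ = 40.47°; offset = 16.5·tan 40.47° = 14.077 m.
Layer 4: sin θ = 2517·sin 17.1°/897 = 0.8251, θ = 55.60°; offset = 18.0·tan 55.60° = 26.285 m.
Total horizontal offset = 55.096 m.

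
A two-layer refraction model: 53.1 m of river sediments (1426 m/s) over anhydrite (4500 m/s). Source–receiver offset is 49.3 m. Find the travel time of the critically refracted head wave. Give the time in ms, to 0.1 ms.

θ_c = arcsin(V₁/V₂) = arcsin(1426/4500) = 18.47°, cos θ_c = 0.9485.
Intercept time tᵢ = 2h cos θ_c / V₁ = 2·53.1·0.9485/1426 = 0.07064 s.
t = x/V₂ + tᵢ = 49.3/4500 + 0.07064 = 0.08159 s.

81.6 ms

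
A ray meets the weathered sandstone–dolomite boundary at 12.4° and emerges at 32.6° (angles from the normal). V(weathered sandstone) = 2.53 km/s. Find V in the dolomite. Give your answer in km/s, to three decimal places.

6.348 km/s

Snell's law: sin 12.4°/V₁ = sin 32.6°/V₂.
V₂ = V₁·sin 32.6°/sin 12.4° = 2.53 × 2.5090 = 6.348 km/s.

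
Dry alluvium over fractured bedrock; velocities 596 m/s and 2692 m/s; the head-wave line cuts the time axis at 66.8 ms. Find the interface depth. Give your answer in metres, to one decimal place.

20.4 m

θ_c = arcsin(596/2692) = 12.79°; cos θ_c = 0.9752.
tᵢ = 2h cos θ_c/V₁ ⇒ h = tᵢ·V₁/(2 cos θ_c) = 0.0668·596/(2·0.9752) = 20.41 m.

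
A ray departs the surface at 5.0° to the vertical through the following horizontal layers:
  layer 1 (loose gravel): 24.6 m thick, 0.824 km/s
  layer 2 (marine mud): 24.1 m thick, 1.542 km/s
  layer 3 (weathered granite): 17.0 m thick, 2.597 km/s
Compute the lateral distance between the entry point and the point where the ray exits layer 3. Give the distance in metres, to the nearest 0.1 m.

Apply Snell's law at each interface; in layer i the horizontal offset is hᵢ·tan θᵢ.
Layer 1: θ = 5.00°; offset = 24.6·tan 5.00° = 2.152 m.
Layer 2: sin θ = 1.542·sin 5.0°/0.824 = 0.1631, θ = 9.39°; offset = 24.1·tan 9.39° = 3.984 m.
Layer 3: sin θ = 2.597·sin 5.0°/0.824 = 0.2747, θ = 15.94°; offset = 17.0·tan 15.94° = 4.857 m.
Σ offsets = 10.993 m.

11.0 m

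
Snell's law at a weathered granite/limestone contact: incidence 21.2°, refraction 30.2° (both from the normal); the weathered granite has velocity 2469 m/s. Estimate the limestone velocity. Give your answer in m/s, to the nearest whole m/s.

3434 m/s

Snell's law: sin 21.2°/V₁ = sin 30.2°/V₂.
V₂ = V₁·sin 30.2°/sin 21.2° = 2469 × 1.3910 = 3434.38 m/s.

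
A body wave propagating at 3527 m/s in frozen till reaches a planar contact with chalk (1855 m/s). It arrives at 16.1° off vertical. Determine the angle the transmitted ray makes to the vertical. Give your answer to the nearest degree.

Snell's law: sin θ₂ = (V₂/V₁)·sin θ₁ = (1855/3527)·sin 16.1° = 0.1459.
θ₂ = sin⁻¹(0.1459) = 8.39° (from vertical).

8°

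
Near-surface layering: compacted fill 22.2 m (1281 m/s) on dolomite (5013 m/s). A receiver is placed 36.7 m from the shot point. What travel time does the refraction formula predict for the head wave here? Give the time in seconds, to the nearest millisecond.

θ_c = arcsin(V₁/V₂) = arcsin(1281/5013) = 14.81°, cos θ_c = 0.9668.
Intercept time tᵢ = 2h cos θ_c / V₁ = 2·22.2·0.9668/1281 = 0.03351 s.
t = x/V₂ + tᵢ = 36.7/5013 + 0.03351 = 0.04083 s.

0.041 s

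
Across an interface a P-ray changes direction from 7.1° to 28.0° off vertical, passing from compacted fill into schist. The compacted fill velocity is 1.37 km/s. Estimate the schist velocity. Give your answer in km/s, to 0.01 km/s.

sin 7.1° = 0.1236; sin 28.0° = 0.4695.
V₂ = V₁·(sin θ₂/sin θ₁) = 1.37·(0.4695/0.1236) = 5.20 km/s.

5.20 km/s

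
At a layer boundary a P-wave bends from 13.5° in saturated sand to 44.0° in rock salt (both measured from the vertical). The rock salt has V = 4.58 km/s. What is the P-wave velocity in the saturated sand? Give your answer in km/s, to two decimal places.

sin 13.5° = 0.2334; sin 44.0° = 0.6947.
V₁ = V₂·(sin θ₁/sin θ₂) = 4.58·(0.2334/0.6947) = 1.54 km/s.

1.54 km/s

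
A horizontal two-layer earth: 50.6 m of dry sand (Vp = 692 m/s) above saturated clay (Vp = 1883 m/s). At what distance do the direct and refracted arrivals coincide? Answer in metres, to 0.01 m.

148.80 m

θ_c = arcsin(692/1883) = 21.56°, so cos θ_c = 0.9300 and tᵢ = 2h cos θ_c/V₁ = 0.1360 s.
At crossover x/V₁ = x/V₂ + tᵢ ⇒ x = tᵢ/(1/V₁ − 1/V₂) = 0.13601/(1.4451e-03 − 5.3107e-04) = 148.80 m.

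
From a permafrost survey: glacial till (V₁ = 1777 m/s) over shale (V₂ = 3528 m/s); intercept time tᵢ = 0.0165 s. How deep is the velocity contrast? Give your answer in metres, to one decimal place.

h = tᵢ·V₁·V₂ / (2·√(V₂²−V₁²)).
√(V₂²−V₁²) = √(3528² − 1777²) = 3047.8 m/s.
h = 0.0165 s × 1777 × 3528 / (2 × 3047.8) = 16.97 m.

17.0 m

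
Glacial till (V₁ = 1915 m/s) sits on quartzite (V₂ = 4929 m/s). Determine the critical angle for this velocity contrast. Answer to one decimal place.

22.9°

At critical incidence the refracted ray runs along the interface (θ₂ = 90°), so sin θ_c = V₁/V₂.
θ_c = arcsin(1915/4929) = arcsin 0.3885 = 22.86°.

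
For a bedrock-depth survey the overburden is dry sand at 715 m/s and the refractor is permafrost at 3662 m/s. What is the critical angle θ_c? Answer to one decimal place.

Critical incidence: sin θ_c = V₁/V₂ = 715/3662 = 0.1952.
θ_c = arcsin 0.1952 = 11.26°.

11.3°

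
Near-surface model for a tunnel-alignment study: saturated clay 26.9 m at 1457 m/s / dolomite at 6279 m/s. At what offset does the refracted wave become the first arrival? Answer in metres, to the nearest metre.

θ_c = arcsin(1457/6279) = 13.42°, so cos θ_c = 0.9727 and tᵢ = 2h cos θ_c/V₁ = 0.0359 s.
At crossover x/V₁ = x/V₂ + tᵢ ⇒ x = tᵢ/(1/V₁ − 1/V₂) = 0.03592/(6.8634e-04 − 1.5926e-04) = 68.14 m.

68 m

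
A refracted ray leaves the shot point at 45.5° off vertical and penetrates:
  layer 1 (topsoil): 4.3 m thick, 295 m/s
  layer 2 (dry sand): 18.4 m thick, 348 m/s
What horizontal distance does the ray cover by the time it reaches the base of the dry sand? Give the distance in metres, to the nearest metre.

Ray parameter p = sin 45.5° / 295 m/s = 2.4178e-03 s/m.
Layer 1: θ = 45.50°; offset = 4.3·tan 45.50° = 4.376 m.
Layer 2: sin θ = p·348 = 0.8414 → θ = 57.29°; offset = 18.4·tan 57.29° = 28.647 m.
Σ offsets = 33.023 m.

33 m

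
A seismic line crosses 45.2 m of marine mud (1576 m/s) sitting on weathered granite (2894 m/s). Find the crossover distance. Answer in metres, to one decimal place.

166.5 m

θ_c = arcsin(1576/2894) = 33.00°, so cos θ_c = 0.8387 and tᵢ = 2h cos θ_c/V₁ = 0.0481 s.
At crossover x/V₁ = x/V₂ + tᵢ ⇒ x = tᵢ/(1/V₁ − 1/V₂) = 0.04811/(6.3452e-04 − 3.4554e-04) = 166.48 m.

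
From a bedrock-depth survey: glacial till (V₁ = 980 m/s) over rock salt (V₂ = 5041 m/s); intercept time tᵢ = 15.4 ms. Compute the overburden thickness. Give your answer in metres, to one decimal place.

θ_c = arcsin(980/5041) = 11.21°; cos θ_c = 0.9809.
tᵢ = 2h cos θ_c/V₁ ⇒ h = tᵢ·V₁/(2 cos θ_c) = 0.0154·980/(2·0.9809) = 7.69 m.

7.7 m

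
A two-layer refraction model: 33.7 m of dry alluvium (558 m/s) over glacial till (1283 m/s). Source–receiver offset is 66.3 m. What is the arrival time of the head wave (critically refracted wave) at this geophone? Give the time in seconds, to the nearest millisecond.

0.160 s

θ_c = arcsin(V₁/V₂) = arcsin(558/1283) = 25.78°, cos θ_c = 0.9005.
Intercept time tᵢ = 2h cos θ_c / V₁ = 2·33.7·0.9005/558 = 0.10877 s.
t = x/V₂ + tᵢ = 66.3/1283 + 0.10877 = 0.16044 s.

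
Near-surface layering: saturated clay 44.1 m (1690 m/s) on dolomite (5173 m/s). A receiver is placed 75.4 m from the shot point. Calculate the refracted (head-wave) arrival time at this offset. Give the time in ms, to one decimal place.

63.9 ms

t = x/V₂ + 2h·√(V₂²−V₁²)/(V₁V₂).
√(V₂²−V₁²) = √(5173²−1690²) = 4889.2 m/s; delay term = 2·44.1·4889.2/(1690·5173) = 0.04933 s.
t = 75.4/5173 + 0.04933 = 0.06390 s.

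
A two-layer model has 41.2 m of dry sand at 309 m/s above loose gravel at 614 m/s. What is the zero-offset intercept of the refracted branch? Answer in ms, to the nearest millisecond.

tᵢ = 2h·√(V₂²−V₁²)/(V₁V₂).
√(V₂²−V₁²) = √(614²−309²) = 530.6 m/s.
tᵢ = 2·41.2·530.6/(309·614) = 0.23044 s.

230 ms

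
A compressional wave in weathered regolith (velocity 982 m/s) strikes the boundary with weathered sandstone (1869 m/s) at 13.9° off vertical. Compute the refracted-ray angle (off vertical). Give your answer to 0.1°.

27.2°

sin θ₁/V₁ = sin θ₂/V₂ ⇒ sin θ₂ = 1869·sin 13.9°/982 = 1869·0.2402/982 = 0.4572.
θ₂ = arcsin 0.4572 = 27.21° from the normal.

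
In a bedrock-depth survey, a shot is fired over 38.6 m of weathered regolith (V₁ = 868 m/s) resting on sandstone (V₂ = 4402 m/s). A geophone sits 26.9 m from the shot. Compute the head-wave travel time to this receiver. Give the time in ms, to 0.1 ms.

93.3 ms

t = x/V₂ + 2h·√(V₂²−V₁²)/(V₁V₂).
√(V₂²−V₁²) = √(4402²−868²) = 4315.6 m/s; delay term = 2·38.6·4315.6/(868·4402) = 0.08719 s.
t = 26.9/4402 + 0.08719 = 0.09330 s.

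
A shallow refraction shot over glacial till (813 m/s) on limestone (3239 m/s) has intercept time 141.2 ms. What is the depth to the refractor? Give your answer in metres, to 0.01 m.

h = tᵢ·V₁·V₂ / (2·√(V₂²−V₁²)).
√(V₂²−V₁²) = √(3239² − 813²) = 3135.3 m/s.
h = 0.1412 s × 813 × 3239 / (2 × 3135.3) = 59.30 m.

59.30 m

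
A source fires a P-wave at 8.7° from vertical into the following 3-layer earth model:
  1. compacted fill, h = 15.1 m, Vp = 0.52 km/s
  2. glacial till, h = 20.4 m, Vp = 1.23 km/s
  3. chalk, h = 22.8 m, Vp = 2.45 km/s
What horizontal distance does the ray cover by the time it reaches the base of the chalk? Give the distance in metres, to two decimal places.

33.29 m

Apply Snell's law at each interface; in layer i the horizontal offset is hᵢ·tan θᵢ.
Layer 1: θ = 8.70°; offset = 15.1·tan 8.70° = 2.3106 m.
Layer 2: sin θ = 1.23·sin 8.7°/0.52 = 0.3578, θ = 20.96°; offset = 20.4·tan 20.96° = 7.8163 m.
Layer 3: sin θ = 2.45·sin 8.7°/0.52 = 0.7127, θ = 45.45°; offset = 22.8·tan 45.45° = 23.1631 m.
Σ offsets = 33.2901 m.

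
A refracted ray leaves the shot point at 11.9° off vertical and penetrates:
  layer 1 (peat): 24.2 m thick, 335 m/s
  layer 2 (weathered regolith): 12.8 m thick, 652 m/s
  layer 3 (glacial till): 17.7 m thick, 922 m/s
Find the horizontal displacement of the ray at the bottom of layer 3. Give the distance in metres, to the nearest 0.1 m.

22.9 m

Ray parameter p = sin 11.9° / 335 m/s = 6.1553e-04 s/m.
Layer 1: θ = 11.90°; offset = 24.2·tan 11.90° = 5.100 m.
Layer 2: sin θ = p·652 = 0.4013 → θ = 23.66°; offset = 12.8·tan 23.66° = 5.608 m.
Layer 3: sin θ = p·922 = 0.5675 → θ = 34.58°; offset = 17.7·tan 34.58° = 12.200 m.
Σ offsets = 22.908 m.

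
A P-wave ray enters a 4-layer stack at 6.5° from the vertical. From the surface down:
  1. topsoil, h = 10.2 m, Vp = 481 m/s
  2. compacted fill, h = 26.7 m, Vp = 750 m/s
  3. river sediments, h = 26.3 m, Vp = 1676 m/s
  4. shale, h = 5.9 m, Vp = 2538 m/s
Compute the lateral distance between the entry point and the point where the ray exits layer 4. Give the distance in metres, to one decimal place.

p = sin θ₁/V₁ = sin 6.5°/481 = 2.3535e-04 s/m is conserved through the stack.
Layer 1: θ = 6.50°; offset = 10.2·tan 6.50° = 1.162 m.
Layer 2: sin θ = p·750 = 0.1765 → θ = 10.17°; offset = 26.7·tan 10.17° = 4.788 m.
Layer 3: sin θ = p·1676 = 0.3944 → θ = 23.23°; offset = 26.3·tan 23.23° = 11.289 m.
Layer 4: sin θ = p·2538 = 0.5973 → θ = 36.68°; offset = 5.9·tan 36.68° = 4.394 m.
Summing the layer offsets gives 21.634 m.

21.6 m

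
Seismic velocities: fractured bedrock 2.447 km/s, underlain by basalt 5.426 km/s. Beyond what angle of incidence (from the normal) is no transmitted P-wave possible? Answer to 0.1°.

26.8°

At critical incidence the refracted ray runs along the interface (θ₂ = 90°), so sin θ_c = V₁/V₂.
θ_c = arcsin(2.447/5.426) = arcsin 0.4510 = 26.81°.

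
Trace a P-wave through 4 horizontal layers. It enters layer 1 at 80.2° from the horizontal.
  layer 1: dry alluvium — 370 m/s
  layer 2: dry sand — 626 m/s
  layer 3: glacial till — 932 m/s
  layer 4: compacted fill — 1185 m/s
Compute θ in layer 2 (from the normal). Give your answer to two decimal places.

From the normal: θ₁ = 90° − 80.2° = 9.8°.
Ray parameter p = sin 9.8° / 370 = 4.6003e-04 s/m.
sin θ_2 = p·V_2 = 4.6003e-04 × 626 = 0.2880.
θ_2 = arcsin 0.2880 = 16.74°.

16.74°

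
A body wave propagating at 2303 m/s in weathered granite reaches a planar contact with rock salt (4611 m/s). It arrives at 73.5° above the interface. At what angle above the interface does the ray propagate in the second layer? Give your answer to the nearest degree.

55°

Angle from the normal: 90° − 73.5° = 16.5°.
sin θ₁/V₁ = sin θ₂/V₂ ⇒ sin θ₂ = 4611·sin 16.5°/2303 = 4611·0.2840/2303 = 0.5686.
θ₂ = sin⁻¹(0.5686) = 34.66° (from vertical).
From the interface: 90° − 34.66° = 55.34°.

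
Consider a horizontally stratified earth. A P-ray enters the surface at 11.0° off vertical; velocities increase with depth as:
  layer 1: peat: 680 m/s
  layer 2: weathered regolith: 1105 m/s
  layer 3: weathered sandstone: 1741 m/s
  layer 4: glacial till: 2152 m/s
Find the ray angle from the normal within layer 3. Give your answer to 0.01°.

29.24°

Ray parameter p = sin 11.0° / 680 = 2.8060e-04 s/m.
sin θ_3 = p·V_3 = 2.8060e-04 × 1741 = 0.4885.
θ_3 = 29.24° from the vertical.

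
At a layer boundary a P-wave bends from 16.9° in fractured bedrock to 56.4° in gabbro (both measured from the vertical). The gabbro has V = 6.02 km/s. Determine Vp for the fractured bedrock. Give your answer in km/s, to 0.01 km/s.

2.10 km/s

sin 16.9° = 0.2907; sin 56.4° = 0.8329.
V₁ = V₂·(sin θ₁/sin θ₂) = 6.02·(0.2907/0.8329) = 2.10 km/s.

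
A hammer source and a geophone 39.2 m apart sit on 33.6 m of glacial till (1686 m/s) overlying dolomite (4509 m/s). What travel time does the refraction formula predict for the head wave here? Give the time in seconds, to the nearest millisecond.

0.046 s

t = x/V₂ + 2h·√(V₂²−V₁²)/(V₁V₂).
√(V₂²−V₁²) = √(4509²−1686²) = 4181.9 m/s; delay term = 2·33.6·4181.9/(1686·4509) = 0.03697 s.
t = 39.2/4509 + 0.03697 = 0.04566 s.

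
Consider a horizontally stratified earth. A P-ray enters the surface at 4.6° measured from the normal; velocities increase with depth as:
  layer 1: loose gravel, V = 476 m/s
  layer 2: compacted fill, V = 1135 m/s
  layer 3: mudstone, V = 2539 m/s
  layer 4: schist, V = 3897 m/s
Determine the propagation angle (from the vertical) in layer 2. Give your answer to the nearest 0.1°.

11.0°

Ray parameter p = sin 4.6° / 476 = 1.6849e-04 s/m.
sin θ_2 = p·V_2 = 1.6849e-04 × 1135 = 0.1912.
θ_2 = arcsin 0.1912 = 11.02°.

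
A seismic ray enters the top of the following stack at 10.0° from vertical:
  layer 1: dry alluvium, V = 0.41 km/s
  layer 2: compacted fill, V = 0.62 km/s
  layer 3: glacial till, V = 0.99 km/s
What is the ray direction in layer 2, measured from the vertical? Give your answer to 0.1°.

Ray parameter p = sin 10.0° / 0.41 = 4.2353e-01 s/km.
sin θ_2 = p·V_2 = 4.2353e-01 × 0.62 = 0.2626.
θ_2 = arcsin 0.2626 = 15.22°.

15.2°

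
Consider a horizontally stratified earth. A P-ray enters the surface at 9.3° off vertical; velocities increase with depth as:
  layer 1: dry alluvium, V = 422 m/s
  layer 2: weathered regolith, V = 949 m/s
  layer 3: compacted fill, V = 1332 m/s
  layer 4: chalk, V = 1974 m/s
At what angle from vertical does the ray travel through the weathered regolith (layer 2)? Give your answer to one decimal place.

Ray parameter p = sin 9.3° / 422 = 3.8295e-04 s/m.
sin θ_2 = p·V_2 = 3.8295e-04 × 949 = 0.3634.
θ_2 = arcsin 0.3634 = 21.31°.

21.3°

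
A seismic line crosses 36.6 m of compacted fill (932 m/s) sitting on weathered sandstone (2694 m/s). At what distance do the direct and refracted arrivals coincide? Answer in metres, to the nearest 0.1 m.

θ_c = arcsin(932/2694) = 20.24°, so cos θ_c = 0.9383 and tᵢ = 2h cos θ_c/V₁ = 0.0737 s.
At crossover x/V₁ = x/V₂ + tᵢ ⇒ x = tᵢ/(1/V₁ − 1/V₂) = 0.07369/(1.0730e-03 − 3.7120e-04) = 105.01 m.

105.0 m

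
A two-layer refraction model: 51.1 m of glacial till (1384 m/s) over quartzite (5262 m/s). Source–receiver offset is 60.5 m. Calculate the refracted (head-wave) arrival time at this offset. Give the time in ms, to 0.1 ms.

82.7 ms

t = x/V₂ + 2h·√(V₂²−V₁²)/(V₁V₂).
√(V₂²−V₁²) = √(5262²−1384²) = 5076.7 m/s; delay term = 2·51.1·5076.7/(1384·5262) = 0.07124 s.
t = 60.5/5262 + 0.07124 = 0.08274 s.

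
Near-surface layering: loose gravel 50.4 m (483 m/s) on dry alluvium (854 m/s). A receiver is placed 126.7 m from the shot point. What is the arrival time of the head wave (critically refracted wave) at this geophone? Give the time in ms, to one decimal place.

320.5 ms

θ_c = arcsin(V₁/V₂) = arcsin(483/854) = 34.44°, cos θ_c = 0.8247.
Intercept time tᵢ = 2h cos θ_c / V₁ = 2·50.4·0.8247/483 = 0.17211 s.
t = x/V₂ + tᵢ = 126.7/854 + 0.17211 = 0.32047 s.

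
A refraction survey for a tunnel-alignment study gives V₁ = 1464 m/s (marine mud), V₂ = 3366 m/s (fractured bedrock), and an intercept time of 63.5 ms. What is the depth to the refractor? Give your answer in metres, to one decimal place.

h = tᵢ·V₁·V₂ / (2·√(V₂²−V₁²)).
√(V₂²−V₁²) = √(3366² − 1464²) = 3031.0 m/s.
h = 0.0635 s × 1464 × 3366 / (2 × 3031.0) = 51.62 m.

51.6 m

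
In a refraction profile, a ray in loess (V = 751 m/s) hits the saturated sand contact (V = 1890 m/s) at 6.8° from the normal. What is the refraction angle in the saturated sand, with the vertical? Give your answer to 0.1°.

sin θ₁/V₁ = sin θ₂/V₂ ⇒ sin θ₂ = 1890·sin 6.8°/751 = 1890·0.1184/751 = 0.2980.
θ₂ = sin⁻¹(0.2980) = 17.34° (from vertical).

17.3°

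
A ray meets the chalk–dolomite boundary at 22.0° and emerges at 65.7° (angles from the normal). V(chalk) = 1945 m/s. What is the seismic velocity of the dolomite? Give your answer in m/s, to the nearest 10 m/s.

Snell's law: sin 22.0°/V₁ = sin 65.7°/V₂.
V₂ = V₁·sin 65.7°/sin 22.0° = 1945 × 2.4330 = 4732.11 m/s.

4730 m/s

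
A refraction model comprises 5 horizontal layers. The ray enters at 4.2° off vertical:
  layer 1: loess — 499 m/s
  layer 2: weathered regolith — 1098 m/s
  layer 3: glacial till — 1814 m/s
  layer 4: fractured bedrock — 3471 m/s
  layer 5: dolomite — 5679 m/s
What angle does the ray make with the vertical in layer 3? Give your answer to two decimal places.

15.44°

Snell's law across each interface conserves sin θ / V, so sin θ_3 = V_3·sin θ₁/V₁.
sin θ_3 = 1814 × sin 4.2° / 499 = 0.2662.
θ_3 = arcsin 0.2662 = 15.44°.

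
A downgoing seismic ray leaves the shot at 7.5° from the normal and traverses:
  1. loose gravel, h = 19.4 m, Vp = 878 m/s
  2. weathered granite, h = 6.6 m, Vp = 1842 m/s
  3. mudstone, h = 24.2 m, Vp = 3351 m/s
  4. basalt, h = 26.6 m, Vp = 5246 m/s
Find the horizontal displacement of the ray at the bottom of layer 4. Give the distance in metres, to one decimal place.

51.5 m

p = sin θ₁/V₁ = sin 7.5°/878 = 1.4866e-04 s/m is conserved through the stack.
Layer 1: θ = 7.50°; offset = 19.4·tan 7.50° = 2.554 m.
Layer 2: sin θ = p·1842 = 0.2738 → θ = 15.89°; offset = 6.6·tan 15.89° = 1.879 m.
Layer 3: sin θ = p·3351 = 0.4982 → θ = 29.88°; offset = 24.2·tan 29.88° = 13.904 m.
Layer 4: sin θ = p·5246 = 0.7799 → θ = 51.25°; offset = 26.6·tan 51.25° = 33.143 m.
Total horizontal offset = 51.480 m.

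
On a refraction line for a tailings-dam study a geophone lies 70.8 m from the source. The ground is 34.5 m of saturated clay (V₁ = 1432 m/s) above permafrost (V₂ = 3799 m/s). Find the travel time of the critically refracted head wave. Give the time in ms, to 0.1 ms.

63.3 ms

t = x/V₂ + 2h·√(V₂²−V₁²)/(V₁V₂).
√(V₂²−V₁²) = √(3799²−1432²) = 3518.8 m/s; delay term = 2·34.5·3518.8/(1432·3799) = 0.04463 s.
t = 70.8/3799 + 0.04463 = 0.06327 s.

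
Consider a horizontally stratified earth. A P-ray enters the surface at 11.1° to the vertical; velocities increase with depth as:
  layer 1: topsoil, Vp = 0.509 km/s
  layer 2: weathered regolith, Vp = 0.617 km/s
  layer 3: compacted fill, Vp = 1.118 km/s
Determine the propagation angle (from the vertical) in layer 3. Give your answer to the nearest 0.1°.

Snell's law across each interface conserves sin θ / V, so sin θ_3 = V_3·sin θ₁/V₁.
sin θ_3 = 1.118 × sin 11.1° / 0.509 = 0.4229.
θ_3 = arcsin 0.4229 = 25.02°.

25.0°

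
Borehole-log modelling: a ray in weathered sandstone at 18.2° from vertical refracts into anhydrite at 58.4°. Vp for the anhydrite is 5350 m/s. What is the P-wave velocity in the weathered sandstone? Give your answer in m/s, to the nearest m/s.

Snell's law: sin 18.2°/V₁ = sin 58.4°/V₂.
V₁ = V₂·sin 18.2°/sin 58.4° = 5350 × 0.3667 = 1961.89 m/s.

1962 m/s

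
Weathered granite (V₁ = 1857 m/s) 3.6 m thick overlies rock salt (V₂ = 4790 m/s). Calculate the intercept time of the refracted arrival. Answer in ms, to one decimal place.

tᵢ = 2h·√(V₂²−V₁²)/(V₁V₂).
√(V₂²−V₁²) = √(4790²−1857²) = 4415.4 m/s.
tᵢ = 2·3.6·4415.4/(1857·4790) = 0.00357 s.

3.6 ms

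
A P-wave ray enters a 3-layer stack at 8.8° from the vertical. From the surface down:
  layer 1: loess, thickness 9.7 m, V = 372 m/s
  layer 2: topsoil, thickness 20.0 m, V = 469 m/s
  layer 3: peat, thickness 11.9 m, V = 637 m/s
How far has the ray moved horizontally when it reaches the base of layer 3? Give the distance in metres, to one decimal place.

8.7 m

Ray parameter p = sin 8.8° / 372 m/s = 4.1125e-04 s/m.
Layer 1: θ = 8.80°; offset = 9.7·tan 8.80° = 1.502 m.
Layer 2: sin θ = p·469 = 0.1929 → θ = 11.12°; offset = 20.0·tan 11.12° = 3.931 m.
Layer 3: sin θ = p·637 = 0.2620 → θ = 15.19°; offset = 11.9·tan 15.19° = 3.230 m.
Σ offsets = 8.663 m.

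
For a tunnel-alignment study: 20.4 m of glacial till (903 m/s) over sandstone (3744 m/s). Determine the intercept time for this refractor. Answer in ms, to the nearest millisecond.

44 ms

tᵢ = 2h·√(V₂²−V₁²)/(V₁V₂).
√(V₂²−V₁²) = √(3744²−903²) = 3633.5 m/s.
tᵢ = 2·20.4·3633.5/(903·3744) = 0.04385 s.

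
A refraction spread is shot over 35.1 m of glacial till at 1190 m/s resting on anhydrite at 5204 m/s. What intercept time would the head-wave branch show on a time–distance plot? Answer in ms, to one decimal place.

θ_c = arcsin(V₁/V₂) = arcsin(1190/5204) = 13.22°; cos θ_c = 0.9735.
tᵢ = 2h·cos θ_c / V₁ = 2·35.1·0.9735 / 1190 = 0.05743 s.

57.4 ms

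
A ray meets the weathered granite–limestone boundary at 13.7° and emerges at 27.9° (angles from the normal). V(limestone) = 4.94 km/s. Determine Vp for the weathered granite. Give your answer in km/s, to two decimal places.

2.50 km/s

Snell's law: sin 13.7°/V₁ = sin 27.9°/V₂.
V₁ = V₂·sin 13.7°/sin 27.9° = 4.94 × 0.5061 = 2.50 km/s.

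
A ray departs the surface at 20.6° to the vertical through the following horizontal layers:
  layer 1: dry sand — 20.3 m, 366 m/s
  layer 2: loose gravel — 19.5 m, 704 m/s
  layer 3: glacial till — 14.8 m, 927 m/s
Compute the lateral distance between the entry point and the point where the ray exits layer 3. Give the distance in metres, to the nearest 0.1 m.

Ray parameter p = sin 20.6° / 366 m/s = 9.6132e-04 s/m.
Layer 1: θ = 20.60°; offset = 20.3·tan 20.60° = 7.630 m.
Layer 2: sin θ = p·704 = 0.6768 → θ = 42.59°; offset = 19.5·tan 42.59° = 17.926 m.
Layer 3: sin θ = p·927 = 0.8911 → θ = 63.02°; offset = 14.8·tan 63.02° = 29.068 m.
Total horizontal offset = 54.624 m.

54.6 m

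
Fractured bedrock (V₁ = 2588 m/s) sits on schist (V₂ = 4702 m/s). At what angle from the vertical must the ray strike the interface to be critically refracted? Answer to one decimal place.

Critical incidence: sin θ_c = V₁/V₂ = 2588/4702 = 0.5504.
θ_c = arcsin 0.5504 = 33.39°.

33.4°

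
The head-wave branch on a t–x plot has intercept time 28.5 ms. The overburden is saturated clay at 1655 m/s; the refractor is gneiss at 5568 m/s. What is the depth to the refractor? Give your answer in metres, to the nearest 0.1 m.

24.7 m

θ_c = arcsin(1655/5568) = 17.29°; cos θ_c = 0.9548.
tᵢ = 2h cos θ_c/V₁ ⇒ h = tᵢ·V₁/(2 cos θ_c) = 0.0285·1655/(2·0.9548) = 24.70 m.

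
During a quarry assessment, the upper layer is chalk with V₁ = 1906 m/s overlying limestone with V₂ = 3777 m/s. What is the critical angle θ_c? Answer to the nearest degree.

Critical incidence: sin θ_c = V₁/V₂ = 1906/3777 = 0.5046.
θ_c = arcsin 0.5046 = 30.31°.

30°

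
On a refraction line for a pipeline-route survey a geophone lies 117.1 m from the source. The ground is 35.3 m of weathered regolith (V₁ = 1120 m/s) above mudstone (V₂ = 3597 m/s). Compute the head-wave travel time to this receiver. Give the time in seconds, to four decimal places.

t = x/V₂ + 2h·√(V₂²−V₁²)/(V₁V₂).
√(V₂²−V₁²) = √(3597²−1120²) = 3418.2 m/s; delay term = 2·35.3·3418.2/(1120·3597) = 0.05990 s.
t = 117.1/3597 + 0.05990 = 0.09246 s.

0.0925 s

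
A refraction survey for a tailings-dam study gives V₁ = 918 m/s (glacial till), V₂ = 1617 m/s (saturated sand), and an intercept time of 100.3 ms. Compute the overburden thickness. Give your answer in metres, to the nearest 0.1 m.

55.9 m

θ_c = arcsin(918/1617) = 34.59°; cos θ_c = 0.8232.
tᵢ = 2h cos θ_c/V₁ ⇒ h = tᵢ·V₁/(2 cos θ_c) = 0.1003·918/(2·0.8232) = 55.92 m.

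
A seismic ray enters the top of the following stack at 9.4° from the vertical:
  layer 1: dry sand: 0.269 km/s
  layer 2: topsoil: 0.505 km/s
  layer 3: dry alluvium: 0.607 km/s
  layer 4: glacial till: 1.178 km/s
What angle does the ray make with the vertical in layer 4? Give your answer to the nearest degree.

46°

Snell's law across each interface conserves sin θ / V, so sin θ_4 = V_4·sin θ₁/V₁.
sin θ_4 = 1.178 × sin 9.4° / 0.269 = 0.7152.
θ_4 = 45.66° from the vertical.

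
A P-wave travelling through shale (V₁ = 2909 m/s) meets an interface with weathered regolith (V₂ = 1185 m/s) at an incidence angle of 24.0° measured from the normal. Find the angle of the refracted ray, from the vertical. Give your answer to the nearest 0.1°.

sin θ₁/V₁ = sin θ₂/V₂ ⇒ sin θ₂ = 1185·sin 24.0°/2909 = 1185·0.4067/2909 = 0.1657.
θ₂ = sin⁻¹(0.1657) = 9.54° (from vertical).

9.5°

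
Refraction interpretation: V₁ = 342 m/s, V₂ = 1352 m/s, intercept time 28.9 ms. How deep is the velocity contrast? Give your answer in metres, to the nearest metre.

h = tᵢ·V₁·V₂ / (2·√(V₂²−V₁²)).
√(V₂²−V₁²) = √(1352² − 342²) = 1308.0 m/s.
h = 0.0289 s × 342 × 1352 / (2 × 1308.0) = 5.11 m.

5 m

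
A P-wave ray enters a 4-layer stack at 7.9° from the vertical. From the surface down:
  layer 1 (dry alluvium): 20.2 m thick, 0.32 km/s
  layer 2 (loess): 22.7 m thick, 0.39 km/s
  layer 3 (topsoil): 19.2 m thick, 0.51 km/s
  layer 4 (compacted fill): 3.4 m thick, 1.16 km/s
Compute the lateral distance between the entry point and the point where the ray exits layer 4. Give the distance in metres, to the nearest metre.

13 m

Apply Snell's law at each interface; in layer i the horizontal offset is hᵢ·tan θᵢ.
Layer 1: θ = 7.90°; offset = 20.2·tan 7.90° = 2.803 m.
Layer 2: sin θ = 0.39·sin 7.9°/0.32 = 0.1675, θ = 9.64°; offset = 22.7·tan 9.64° = 3.857 m.
Layer 3: sin θ = 0.51·sin 7.9°/0.32 = 0.2191, θ = 12.65°; offset = 19.2·tan 12.65° = 4.310 m.
Layer 4: sin θ = 1.16·sin 7.9°/0.32 = 0.4982, θ = 29.88°; offset = 3.4·tan 29.88° = 1.954 m.
Total horizontal offset = 12.924 m.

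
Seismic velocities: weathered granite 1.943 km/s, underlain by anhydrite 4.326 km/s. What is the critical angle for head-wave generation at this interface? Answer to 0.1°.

Critical incidence: sin θ_c = V₁/V₂ = 1.943/4.326 = 0.4491.
θ_c = arcsin 0.4491 = 26.69°.

26.7°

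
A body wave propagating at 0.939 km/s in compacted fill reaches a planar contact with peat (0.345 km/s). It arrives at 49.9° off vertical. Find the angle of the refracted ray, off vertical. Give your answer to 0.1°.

sin θ₁/V₁ = sin θ₂/V₂ ⇒ sin θ₂ = 0.345·sin 49.9°/0.939 = 0.345·0.7649/0.939 = 0.2810.
θ₂ = arcsin 0.2810 = 16.32° from the normal.

16.3°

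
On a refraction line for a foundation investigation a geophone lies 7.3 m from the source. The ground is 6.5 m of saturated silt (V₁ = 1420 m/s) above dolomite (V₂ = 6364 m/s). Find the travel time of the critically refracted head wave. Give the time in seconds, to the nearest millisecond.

t = x/V₂ + 2h·√(V₂²−V₁²)/(V₁V₂).
√(V₂²−V₁²) = √(6364²−1420²) = 6203.6 m/s; delay term = 2·6.5·6203.6/(1420·6364) = 0.00892 s.
t = 7.3/6364 + 0.00892 = 0.01007 s.

0.010 s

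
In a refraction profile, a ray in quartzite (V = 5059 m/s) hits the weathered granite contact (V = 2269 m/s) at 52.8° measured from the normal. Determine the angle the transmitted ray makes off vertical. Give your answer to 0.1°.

sin θ₁/V₁ = sin θ₂/V₂ ⇒ sin θ₂ = 2269·sin 52.8°/5059 = 2269·0.7965/5059 = 0.3572.
θ₂ = arcsin 0.3572 = 20.93° from the normal.

20.9°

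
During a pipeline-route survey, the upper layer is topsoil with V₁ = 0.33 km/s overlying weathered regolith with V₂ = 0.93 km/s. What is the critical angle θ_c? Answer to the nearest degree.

21°

Critical incidence: sin θ_c = V₁/V₂ = 0.33/0.93 = 0.3548.
θ_c = arcsin 0.3548 = 20.78°.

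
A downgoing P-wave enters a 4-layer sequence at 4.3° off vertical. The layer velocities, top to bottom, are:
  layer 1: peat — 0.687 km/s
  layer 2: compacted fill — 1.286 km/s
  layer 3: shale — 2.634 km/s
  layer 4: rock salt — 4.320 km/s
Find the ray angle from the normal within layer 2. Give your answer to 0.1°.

Snell's law across each interface conserves sin θ / V, so sin θ_2 = V_2·sin θ₁/V₁.
sin θ_2 = 1.286 × sin 4.3° / 0.687 = 0.1404.
θ_2 = 8.07° from the vertical.

8.1°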